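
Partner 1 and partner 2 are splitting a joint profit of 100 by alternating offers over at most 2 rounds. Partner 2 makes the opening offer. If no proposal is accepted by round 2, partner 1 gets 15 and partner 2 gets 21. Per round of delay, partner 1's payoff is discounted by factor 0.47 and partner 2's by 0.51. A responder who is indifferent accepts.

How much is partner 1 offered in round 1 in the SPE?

Solve by backward induction from round 2.
Round 2 (partner 1 proposes): partner 2 gets 21 if talks fail, so partner 1 offers 21 and keeps 79.
Round 1 (partner 2 proposes): partner 1 can get 79 next round, worth 0.47 × 79 = 37.13 now, so partner 2 offers 37.13, keeping 62.87.

37.13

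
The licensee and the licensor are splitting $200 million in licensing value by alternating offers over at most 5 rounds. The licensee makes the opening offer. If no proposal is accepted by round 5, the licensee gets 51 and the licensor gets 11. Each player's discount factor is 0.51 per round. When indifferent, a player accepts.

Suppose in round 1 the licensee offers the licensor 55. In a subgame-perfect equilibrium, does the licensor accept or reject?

Reject

Round 5 (the licensee proposes): the licensor gets 11 if talks fail, so the licensee offers 11 and keeps 189.
Round 4 (the licensor proposes): the licensee can get 189 next round, worth 0.51 × 189 = 96.39 now. The licensor offers 96.39 and keeps 200 − 96.39 = 103.61.
Round 3 (the licensee proposes): the licensor can get 103.61 next round, worth 0.51 × 103.61 = 52.8411 now, so the licensee offers 52.8411, keeping 147.1589.
Round 2 (the licensor proposes): the licensee can get 147.1589 next round, worth 0.51 × 147.1589 = 75.051039 now. The licensor offers 75.051039 and keeps 200 − 75.051039 = 124.948961.
So by rejecting in round 1, the licensor gets 124.948961 next round, worth 0.51 × 124.948961 = 63.72397011 now.
Offer 55 < 63.72397011, so the licensor rejects.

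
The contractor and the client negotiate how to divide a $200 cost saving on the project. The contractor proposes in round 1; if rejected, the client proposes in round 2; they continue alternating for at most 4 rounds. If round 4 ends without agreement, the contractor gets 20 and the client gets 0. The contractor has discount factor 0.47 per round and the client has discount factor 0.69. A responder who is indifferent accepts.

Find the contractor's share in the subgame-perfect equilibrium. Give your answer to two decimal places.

86.58

Round 4 (the client proposes): the contractor gets 20 if talks fail, so the client offers 20 and keeps 180.
Round 3 (the contractor proposes): the client can get 180 next round, worth 0.69 × 180 = 124.2 now. The contractor offers 124.2 and keeps 200 − 124.2 = 75.8.
Round 2 (the client proposes): the contractor can get 75.8 next round, worth 0.47 × 75.8 = 35.626 now. The client offers 35.626 and keeps 200 − 35.626 = 164.374.
Round 1 (the contractor proposes): the client can get 164.374 next round, worth 0.69 × 164.374 = 113.41806 now; the contractor offers that and keeps 86.58194.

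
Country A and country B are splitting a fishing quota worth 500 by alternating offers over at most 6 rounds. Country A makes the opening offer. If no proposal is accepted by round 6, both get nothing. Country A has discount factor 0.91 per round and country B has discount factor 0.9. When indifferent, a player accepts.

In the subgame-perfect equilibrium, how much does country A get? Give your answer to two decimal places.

Round 6 (country B proposes): rejection yields 0 for country A; country B offers 0 and keeps 500.
Round 5 (country A proposes): country B can get 500 next round, worth 0.9 × 500 = 450 now, so country A offers 450, keeping 50.
Round 4 (country B proposes): country A can get 50 next round, worth 0.91 × 50 = 45.5 now. Country B offers 45.5 and keeps 500 − 45.5 = 454.5.
Round 3 (country A proposes): country B can get 454.5 next round, worth 0.9 × 454.5 = 409.05 now, so country A offers 409.05, keeping 90.95.
Round 2 (country B proposes): country A can get 90.95 next round, worth 0.91 × 90.95 = 82.7645 now; country B offers that and keeps 417.2355.
Round 1 (country A proposes): country B can get 417.2355 next round, worth 0.9 × 417.2355 = 375.51195 now. Country A offers 375.51195 and keeps 500 − 375.51195 = 124.48805.

124.49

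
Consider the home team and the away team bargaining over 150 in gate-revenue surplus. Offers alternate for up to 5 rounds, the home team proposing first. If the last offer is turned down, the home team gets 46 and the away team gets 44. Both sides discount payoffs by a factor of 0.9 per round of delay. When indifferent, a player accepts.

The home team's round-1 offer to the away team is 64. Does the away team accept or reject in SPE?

Accept

Work out the away team's continuation value if the offer is rejected.
Round 5 (the home team proposes): the away team gets 44 if talks fail, so the home team offers 44 and keeps 106.
Round 4 (the away team proposes): the home team can get 106 next round, worth 0.9 × 106 = 95.4 now; the away team offers that and keeps 54.6.
Round 3 (the home team proposes): the away team can get 54.6 next round, worth 0.9 × 54.6 = 49.14 now; the home team offers that and keeps 100.86.
Round 2 (the away team proposes): the home team can get 100.86 next round, worth 0.9 × 100.86 = 90.774 now; the away team offers that and keeps 59.226.
So by rejecting in round 1, the away team gets 59.226 next round, worth 0.9 × 59.226 = 53.3034 now.
Offer 64 ≥ 53.3034, so the away team accepts.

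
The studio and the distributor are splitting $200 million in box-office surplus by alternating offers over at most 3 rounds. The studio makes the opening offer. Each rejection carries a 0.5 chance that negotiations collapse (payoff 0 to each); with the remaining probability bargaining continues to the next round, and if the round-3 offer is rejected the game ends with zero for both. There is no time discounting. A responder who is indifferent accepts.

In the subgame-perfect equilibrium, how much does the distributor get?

50

By backward induction:
Round 3 (the studio proposes): the distributor will accept anything ≥ 0, so the studio offers 0 and keeps 200.
Round 2 (the distributor proposes): rejecting gives the studio an expected 0.5 × 200 = 100. The distributor offers 100 and keeps 200 − 100 = 100.
Round 1 (the studio proposes): rejecting gives the distributor an expected 0.5 × 100 = 50; the studio offers that and keeps 150.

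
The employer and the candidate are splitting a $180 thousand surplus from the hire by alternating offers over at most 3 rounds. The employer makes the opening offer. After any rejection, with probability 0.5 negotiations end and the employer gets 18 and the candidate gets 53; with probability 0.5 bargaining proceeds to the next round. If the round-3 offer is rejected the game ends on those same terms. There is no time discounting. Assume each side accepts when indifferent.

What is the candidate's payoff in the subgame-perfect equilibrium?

Round 3 (the employer proposes): the candidate gets 53 if talks fail, so the employer offers 53 and keeps 127.
Round 2 (the candidate proposes): rejecting gives the employer an expected 0.5 × 127 + 0.5 × 18 = 72.5. The candidate offers 72.5 and keeps 180 − 72.5 = 107.5.
Round 1 (the employer proposes): rejecting gives the candidate an expected 0.5 × 107.5 + 0.5 × 53 = 80.25; the employer offers that and keeps 99.75.

80.25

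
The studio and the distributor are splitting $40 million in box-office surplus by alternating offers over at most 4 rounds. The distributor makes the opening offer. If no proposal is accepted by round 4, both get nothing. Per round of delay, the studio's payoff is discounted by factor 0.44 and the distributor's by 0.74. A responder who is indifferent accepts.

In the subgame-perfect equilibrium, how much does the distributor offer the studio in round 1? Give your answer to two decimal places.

Round 4 (the studio proposes): rejection yields 0 for the distributor; the studio offers 0 and keeps 40.
Round 3 (the distributor proposes): the studio can get 40 next round, worth 0.44 × 40 = 17.6 now. The distributor offers 17.6 and keeps 40 − 17.6 = 22.4.
Round 2 (the studio proposes): the distributor can get 22.4 next round, worth 0.74 × 22.4 = 16.576 now, so the studio offers 16.576, keeping 23.424.
Round 1 (the distributor proposes): the studio can get 23.424 next round, worth 0.44 × 23.424 = 10.30656 now; the distributor offers that and keeps 29.69344.

10.31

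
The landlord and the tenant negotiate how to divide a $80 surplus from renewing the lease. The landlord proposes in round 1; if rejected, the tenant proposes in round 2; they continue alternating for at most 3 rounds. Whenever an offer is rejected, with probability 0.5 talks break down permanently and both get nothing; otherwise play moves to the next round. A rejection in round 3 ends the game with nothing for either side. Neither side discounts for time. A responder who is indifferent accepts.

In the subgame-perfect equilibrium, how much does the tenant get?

Round 3 (the landlord proposes): the tenant will accept anything ≥ 0, so the landlord offers 0 and keeps 80.
Round 2 (the tenant proposes): rejecting gives the landlord an expected 0.5 × 80 = 40, so the tenant offers 40, keeping 40.
Round 1 (the landlord proposes): rejecting gives the tenant an expected 0.5 × 40 = 20, so the landlord offers 20, keeping 60.

20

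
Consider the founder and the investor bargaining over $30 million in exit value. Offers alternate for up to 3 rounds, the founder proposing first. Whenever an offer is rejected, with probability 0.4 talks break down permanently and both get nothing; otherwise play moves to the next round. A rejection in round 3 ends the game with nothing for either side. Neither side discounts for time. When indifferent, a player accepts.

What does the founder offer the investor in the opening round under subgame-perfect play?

7.2

By backward induction:
Round 3 (the founder proposes): the investor will accept anything ≥ 0, so the founder offers 0 and keeps 30.
Round 2 (the investor proposes): rejecting gives the founder an expected 0.6 × 30 = 18; the investor offers that and keeps 12.
Round 1 (the founder proposes): rejecting gives the investor an expected 0.6 × 12 = 7.2, so the founder offers 7.2, keeping 22.8.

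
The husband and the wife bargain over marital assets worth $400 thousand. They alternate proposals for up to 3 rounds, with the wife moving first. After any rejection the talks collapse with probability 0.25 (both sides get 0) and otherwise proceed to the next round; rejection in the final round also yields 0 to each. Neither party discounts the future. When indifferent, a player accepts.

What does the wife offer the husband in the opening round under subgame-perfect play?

Round 3 (the wife proposes): the husband will accept anything ≥ 0, so the wife offers 0 and keeps 400.
Round 2 (the husband proposes): rejecting gives the wife an expected 0.75 × 400 = 300; the husband offers that and keeps 100.
Round 1 (the wife proposes): rejecting gives the husband an expected 0.75 × 100 = 75; the wife offers that and keeps 325.

75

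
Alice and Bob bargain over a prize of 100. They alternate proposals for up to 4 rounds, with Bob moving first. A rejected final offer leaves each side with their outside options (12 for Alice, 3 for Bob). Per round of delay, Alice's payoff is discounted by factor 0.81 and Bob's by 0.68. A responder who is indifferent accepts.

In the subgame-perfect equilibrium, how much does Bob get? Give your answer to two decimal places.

Round 4 (Alice proposes): Bob gets 3 if talks fail, so Alice offers 3 and keeps 97.
Round 3 (Bob proposes): Alice can get 97 next round, worth 0.81 × 97 = 78.57 now, so Bob offers 78.57, keeping 21.43.
Round 2 (Alice proposes): Bob can get 21.43 next round, worth 0.68 × 21.43 = 14.5724 now. Alice offers 14.5724 and keeps 100 − 14.5724 = 85.4276.
Round 1 (Bob proposes): Alice can get 85.4276 next round, worth 0.81 × 85.4276 = 69.196356 now, so Bob offers 69.196356, keeping 30.803644.

30.80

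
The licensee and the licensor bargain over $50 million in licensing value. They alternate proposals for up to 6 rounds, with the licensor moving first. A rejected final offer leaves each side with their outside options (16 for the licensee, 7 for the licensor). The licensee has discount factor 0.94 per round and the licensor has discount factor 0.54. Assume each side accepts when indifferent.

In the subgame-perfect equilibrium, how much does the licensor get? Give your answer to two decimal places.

6.99

Round 6 (the licensee proposes): the licensor gets 7 if talks fail, so the licensee offers 7 and keeps 43.
Round 5 (the licensor proposes): the licensee can get 43 next round, worth 0.94 × 43 = 40.42 now. The licensor offers 40.42 and keeps 50 − 40.42 = 9.58.
Round 4 (the licensee proposes): the licensor can get 9.58 next round, worth 0.54 × 9.58 = 5.1732 now, so the licensee offers 5.1732, keeping 44.8268.
Round 3 (the licensor proposes): the licensee can get 44.8268 next round, worth 0.94 × 44.8268 = 42.137192 now. The licensor offers 42.137192 and keeps 50 − 42.137192 = 7.862808.
Round 2 (the licensee proposes): the licensor can get 7.862808 next round, worth 0.54 × 7.862808 = 4.24591632 now, so the licensee offers 4.24591632, keeping 45.75408368.
Round 1 (the licensor proposes): the licensee can get 45.75408368 next round, worth 0.94 × 45.75408368 = 43.0088386592 now; the licensor offers that and keeps 6.9911613408.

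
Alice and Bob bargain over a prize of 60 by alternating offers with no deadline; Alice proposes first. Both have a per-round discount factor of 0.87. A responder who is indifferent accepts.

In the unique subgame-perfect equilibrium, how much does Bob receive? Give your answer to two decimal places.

In a stationary SPE each proposer offers the other exactly their discounted continuation value.
If Alice keeps x when proposing and Bob keeps y when proposing, then x = 60 − 0.87y and y = 60 − 0.87x.
Solving: x = 60(1 − 0.87) / (1 − 0.87·0.87) = 7.8 / 0.2431 ≈ 32.0856.
Bob gets 60 − 32.0856 ≈ 27.9144.

27.91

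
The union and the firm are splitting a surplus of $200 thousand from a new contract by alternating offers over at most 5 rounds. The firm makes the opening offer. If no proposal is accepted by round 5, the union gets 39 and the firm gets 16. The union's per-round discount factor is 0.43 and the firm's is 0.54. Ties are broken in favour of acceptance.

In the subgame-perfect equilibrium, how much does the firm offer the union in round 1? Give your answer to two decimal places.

50.85

Work backward from the last round.
Round 5 (the firm proposes): the union gets 39 if talks fail, so the firm offers 39 and keeps 161.
Round 4 (the union proposes): the firm can get 161 next round, worth 0.54 × 161 = 86.94 now. The union offers 86.94 and keeps 200 − 86.94 = 113.06.
Round 3 (the firm proposes): the union can get 113.06 next round, worth 0.43 × 113.06 = 48.6158 now, so the firm offers 48.6158, keeping 151.3842.
Round 2 (the union proposes): the firm can get 151.3842 next round, worth 0.54 × 151.3842 = 81.747468 now; the union offers that and keeps 118.252532.
Round 1 (the firm proposes): the union can get 118.252532 next round, worth 0.43 × 118.252532 = 50.84858876 now; the firm offers that and keeps 149.15141124.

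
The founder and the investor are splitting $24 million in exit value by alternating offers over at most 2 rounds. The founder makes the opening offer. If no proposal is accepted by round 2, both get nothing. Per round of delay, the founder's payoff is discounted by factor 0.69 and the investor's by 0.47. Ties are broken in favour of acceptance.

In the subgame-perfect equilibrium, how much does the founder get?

12.72

Solve by backward induction from round 2.
Round 2 (the investor proposes): rejection yields 0 for the founder; the investor offers 0 and keeps 24.
Round 1 (the founder proposes): the investor can get 24 next round, worth 0.47 × 24 = 11.28 now. The founder offers 11.28 and keeps 24 − 11.28 = 12.72.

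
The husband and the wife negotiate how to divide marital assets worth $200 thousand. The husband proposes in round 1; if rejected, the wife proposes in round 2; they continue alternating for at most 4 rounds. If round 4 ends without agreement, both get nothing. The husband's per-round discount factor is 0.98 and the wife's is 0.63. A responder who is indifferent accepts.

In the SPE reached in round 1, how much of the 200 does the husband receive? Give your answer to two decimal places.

Round 4 (the wife proposes): the husband will accept anything ≥ 0, so the wife offers 0 and keeps 200.
Round 3 (the husband proposes): the wife can get 200 next round, worth 0.63 × 200 = 126 now, so the husband offers 126, keeping 74.
Round 2 (the wife proposes): the husband can get 74 next round, worth 0.98 × 74 = 72.52 now, so the wife offers 72.52, keeping 127.48.
Round 1 (the husband proposes): the wife can get 127.48 next round, worth 0.63 × 127.48 = 80.3124 now, so the husband offers 80.3124, keeping 119.6876.

119.69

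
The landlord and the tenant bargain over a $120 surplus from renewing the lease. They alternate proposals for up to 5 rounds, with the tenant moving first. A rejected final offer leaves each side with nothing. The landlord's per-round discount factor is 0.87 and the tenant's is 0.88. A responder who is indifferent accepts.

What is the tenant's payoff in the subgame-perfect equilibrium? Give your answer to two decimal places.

97.88

By backward induction:
Round 5 (the tenant proposes): rejection yields 0 for the landlord; the tenant offers 0 and keeps 120.
Round 4 (the landlord proposes): the tenant can get 120 next round, worth 0.88 × 120 = 105.6 now. The landlord offers 105.6 and keeps 120 − 105.6 = 14.4.
Round 3 (the tenant proposes): the landlord can get 14.4 next round, worth 0.87 × 14.4 = 12.528 now, so the tenant offers 12.528, keeping 107.472.
Round 2 (the landlord proposes): the tenant can get 107.472 next round, worth 0.88 × 107.472 = 94.57536 now; the landlord offers that and keeps 25.42464.
Round 1 (the tenant proposes): the landlord can get 25.42464 next round, worth 0.87 × 25.42464 = 22.1194368 now, so the tenant offers 22.1194368, keeping 97.8805632.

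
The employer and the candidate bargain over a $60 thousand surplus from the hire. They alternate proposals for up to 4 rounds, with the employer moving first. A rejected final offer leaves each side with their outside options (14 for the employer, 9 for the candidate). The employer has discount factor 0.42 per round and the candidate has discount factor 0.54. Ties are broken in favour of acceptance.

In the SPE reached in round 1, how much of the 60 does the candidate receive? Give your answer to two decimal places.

24.43

Work backward from the last round.
Round 4 (the candidate proposes): the employer gets 14 if talks fail, so the candidate offers 14 and keeps 46.
Round 3 (the employer proposes): the candidate can get 46 next round, worth 0.54 × 46 = 24.84 now, so the employer offers 24.84, keeping 35.16.
Round 2 (the candidate proposes): the employer can get 35.16 next round, worth 0.42 × 35.16 = 14.7672 now. The candidate offers 14.7672 and keeps 60 − 14.7672 = 45.2328.
Round 1 (the employer proposes): the candidate can get 45.2328 next round, worth 0.54 × 45.2328 = 24.425712 now. The employer offers 24.425712 and keeps 60 − 24.425712 = 35.574288.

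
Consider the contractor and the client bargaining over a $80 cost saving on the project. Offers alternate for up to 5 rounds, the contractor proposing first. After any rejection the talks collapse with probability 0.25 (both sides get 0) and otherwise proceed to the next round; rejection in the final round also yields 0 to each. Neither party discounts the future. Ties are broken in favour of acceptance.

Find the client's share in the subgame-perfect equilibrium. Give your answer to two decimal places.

23.44

Round 5 (the contractor proposes): the client will accept anything ≥ 0, so the contractor offers 0 and keeps 80.
Round 4 (the client proposes): rejecting gives the contractor an expected 0.75 × 80 = 60, so the client offers 60, keeping 20.
Round 3 (the contractor proposes): rejecting gives the client an expected 0.75 × 20 = 15. The contractor offers 15 and keeps 80 − 15 = 65.
Round 2 (the client proposes): rejecting gives the contractor an expected 0.75 × 65 = 48.75, so the client offers 48.75, keeping 31.25.
Round 1 (the contractor proposes): rejecting gives the client an expected 0.75 × 31.25 = 23.4375, so the contractor offers 23.4375, keeping 56.5625.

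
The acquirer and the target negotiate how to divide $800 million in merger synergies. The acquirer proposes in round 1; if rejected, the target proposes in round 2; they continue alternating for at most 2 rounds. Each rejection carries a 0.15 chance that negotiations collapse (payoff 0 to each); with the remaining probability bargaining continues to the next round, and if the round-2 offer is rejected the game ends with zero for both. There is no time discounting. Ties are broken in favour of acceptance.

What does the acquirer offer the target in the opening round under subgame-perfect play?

680

By backward induction:
Round 2 (the target proposes): rejection yields 0 for the acquirer; the target offers 0 and keeps 800.
Round 1 (the acquirer proposes): rejecting gives the target an expected 0.85 × 800 = 680. The acquirer offers 680 and keeps 800 − 680 = 120.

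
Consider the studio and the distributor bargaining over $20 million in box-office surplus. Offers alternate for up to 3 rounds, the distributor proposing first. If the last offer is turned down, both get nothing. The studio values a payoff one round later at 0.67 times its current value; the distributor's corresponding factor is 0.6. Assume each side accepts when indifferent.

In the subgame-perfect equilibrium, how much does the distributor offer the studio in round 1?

5.36

Round 3 (the distributor proposes): the studio will accept anything ≥ 0, so the distributor offers 0 and keeps 20.
Round 2 (the studio proposes): the distributor can get 20 next round, worth 0.6 × 20 = 12 now. The studio offers 12 and keeps 20 − 12 = 8.
Round 1 (the distributor proposes): the studio can get 8 next round, worth 0.67 × 8 = 5.36 now. The distributor offers 5.36 and keeps 20 − 5.36 = 14.64.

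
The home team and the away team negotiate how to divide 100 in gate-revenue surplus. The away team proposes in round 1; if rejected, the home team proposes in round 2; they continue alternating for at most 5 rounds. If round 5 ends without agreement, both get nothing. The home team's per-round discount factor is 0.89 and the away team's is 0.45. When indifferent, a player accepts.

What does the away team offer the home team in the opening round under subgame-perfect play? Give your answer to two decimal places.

68.55

Round 5 (the away team proposes): the home team will accept anything ≥ 0, so the away team offers 0 and keeps 100.
Round 4 (the home team proposes): the away team can get 100 next round, worth 0.45 × 100 = 45 now; the home team offers that and keeps 55.
Round 3 (the away team proposes): the home team can get 55 next round, worth 0.89 × 55 = 48.95 now. The away team offers 48.95 and keeps 100 − 48.95 = 51.05.
Round 2 (the home team proposes): the away team can get 51.05 next round, worth 0.45 × 51.05 = 22.9725 now; the home team offers that and keeps 77.0275.
Round 1 (the away team proposes): the home team can get 77.0275 next round, worth 0.89 × 77.0275 = 68.554475 now; the away team offers that and keeps 31.445525.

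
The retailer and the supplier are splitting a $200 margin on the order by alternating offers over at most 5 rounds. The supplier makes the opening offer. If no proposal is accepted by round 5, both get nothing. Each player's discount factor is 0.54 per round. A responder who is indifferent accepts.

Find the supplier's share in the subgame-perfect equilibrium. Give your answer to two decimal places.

135.83

Round 5 (the supplier proposes): rejection yields 0 for the retailer; the supplier offers 0 and keeps 200.
Round 4 (the retailer proposes): the supplier can get 200 next round, worth 0.54 × 200 = 108 now, so the retailer offers 108, keeping 92.
Round 3 (the supplier proposes): the retailer can get 92 next round, worth 0.54 × 92 = 49.68 now; the supplier offers that and keeps 150.32.
Round 2 (the retailer proposes): the supplier can get 150.32 next round, worth 0.54 × 150.32 = 81.1728 now. The retailer offers 81.1728 and keeps 200 − 81.1728 = 118.8272.
Round 1 (the supplier proposes): the retailer can get 118.8272 next round, worth 0.54 × 118.8272 = 64.166688 now. The supplier offers 64.166688 and keeps 200 − 64.166688 = 135.833312.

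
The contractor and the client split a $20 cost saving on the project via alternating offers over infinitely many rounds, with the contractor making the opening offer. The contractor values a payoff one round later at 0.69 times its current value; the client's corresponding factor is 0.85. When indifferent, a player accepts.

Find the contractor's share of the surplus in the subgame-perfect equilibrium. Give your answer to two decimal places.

When the contractor proposes, the client accepts any offer worth at least 0.85 times what the client would get by proposing next round; and vice versa.
This gives x = 20 − 0.85y and y = 20 − 0.69x, where x and y are each side's share when it proposes.
Hence (1 − 0.85·0.69)x = 20(1 − 0.85), i.e. 0.4135·x = 3.
x ≈ 7.2551; the client's share is 20 − x ≈ 12.7449.

7.26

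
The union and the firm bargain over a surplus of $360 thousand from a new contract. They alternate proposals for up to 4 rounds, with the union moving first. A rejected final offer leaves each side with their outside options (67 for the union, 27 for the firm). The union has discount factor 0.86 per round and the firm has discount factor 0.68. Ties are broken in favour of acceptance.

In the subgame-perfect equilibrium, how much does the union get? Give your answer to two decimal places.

209.21

By backward induction:
Round 4 (the firm proposes): the union gets 67 if talks fail, so the firm offers 67 and keeps 293.
Round 3 (the union proposes): the firm can get 293 next round, worth 0.68 × 293 = 199.24 now, so the union offers 199.24, keeping 160.76.
Round 2 (the firm proposes): the union can get 160.76 next round, worth 0.86 × 160.76 = 138.2536 now; the firm offers that and keeps 221.7464.
Round 1 (the union proposes): the firm can get 221.7464 next round, worth 0.68 × 221.7464 = 150.787552 now. The union offers 150.787552 and keeps 360 − 150.787552 = 209.212448.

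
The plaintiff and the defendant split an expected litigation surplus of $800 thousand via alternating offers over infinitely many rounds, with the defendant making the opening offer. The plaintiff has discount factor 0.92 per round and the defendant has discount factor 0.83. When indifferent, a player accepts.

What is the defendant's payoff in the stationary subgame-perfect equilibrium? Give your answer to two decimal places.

270.73

Let x be the defendant's share when the defendant proposes and y be the plaintiff's share when the plaintiff proposes.
The plaintiff accepts iff offered ≥ 0.92·y, so x = 800 − 0.92y. Symmetrically y = 800 − 0.83x.
Substituting: x = 800 − 0.92(800 − 0.83x), giving x(1 − 0.83·0.92) = 800(1 − 0.92).
So x = 800 × 0.08 / 0.2364 ≈ 270.7276, and the plaintiff receives 800 − x ≈ 529.2724.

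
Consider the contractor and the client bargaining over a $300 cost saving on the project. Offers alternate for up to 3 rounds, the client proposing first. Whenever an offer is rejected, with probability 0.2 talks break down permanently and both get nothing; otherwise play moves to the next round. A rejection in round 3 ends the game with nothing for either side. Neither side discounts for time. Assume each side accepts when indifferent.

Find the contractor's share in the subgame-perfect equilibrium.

48

By backward induction:
Round 3 (the client proposes): the contractor will accept anything ≥ 0, so the client offers 0 and keeps 300.
Round 2 (the contractor proposes): rejecting gives the client an expected 0.8 × 300 = 240. The contractor offers 240 and keeps 300 − 240 = 60.
Round 1 (the client proposes): rejecting gives the contractor an expected 0.8 × 60 = 48, so the client offers 48, keeping 252.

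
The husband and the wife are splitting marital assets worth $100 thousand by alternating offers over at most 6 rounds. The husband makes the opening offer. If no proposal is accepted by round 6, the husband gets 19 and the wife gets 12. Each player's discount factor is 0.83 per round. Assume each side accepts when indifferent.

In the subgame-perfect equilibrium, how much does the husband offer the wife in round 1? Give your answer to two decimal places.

Solve by backward induction from round 6.
Round 6 (the wife proposes): the husband gets 19 if talks fail, so the wife offers 19 and keeps 81.
Round 5 (the husband proposes): the wife can get 81 next round, worth 0.83 × 81 = 67.23 now. The husband offers 67.23 and keeps 100 − 67.23 = 32.77.
Round 4 (the wife proposes): the husband can get 32.77 next round, worth 0.83 × 32.77 = 27.1991 now; the wife offers that and keeps 72.8009.
Round 3 (the husband proposes): the wife can get 72.8009 next round, worth 0.83 × 72.8009 = 60.424747 now. The husband offers 60.424747 and keeps 100 − 60.424747 = 39.575253.
Round 2 (the wife proposes): the husband can get 39.575253 next round, worth 0.83 × 39.575253 = 32.84745999 now. The wife offers 32.84745999 and keeps 100 − 32.84745999 = 67.15254001.
Round 1 (the husband proposes): the wife can get 67.15254001 next round, worth 0.83 × 67.15254001 = 55.7366082083 now; the husband offers that and keeps 44.2633917917.

55.74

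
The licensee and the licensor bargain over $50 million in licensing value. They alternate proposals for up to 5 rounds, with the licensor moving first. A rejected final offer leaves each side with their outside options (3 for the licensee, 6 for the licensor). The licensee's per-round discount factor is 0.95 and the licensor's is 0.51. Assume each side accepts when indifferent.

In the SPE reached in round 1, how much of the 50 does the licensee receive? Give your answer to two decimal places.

By backward induction:
Round 5 (the licensor proposes): the licensee gets 3 if talks fail, so the licensor offers 3 and keeps 47.
Round 4 (the licensee proposes): the licensor can get 47 next round, worth 0.51 × 47 = 23.97 now, so the licensee offers 23.97, keeping 26.03.
Round 3 (the licensor proposes): the licensee can get 26.03 next round, worth 0.95 × 26.03 = 24.7285 now; the licensor offers that and keeps 25.2715.
Round 2 (the licensee proposes): the licensor can get 25.2715 next round, worth 0.51 × 25.2715 = 12.888465 now, so the licensee offers 12.888465, keeping 37.111535.
Round 1 (the licensor proposes): the licensee can get 37.111535 next round, worth 0.95 × 37.111535 = 35.25595825 now, so the licensor offers 35.25595825, keeping 14.74404175.

35.26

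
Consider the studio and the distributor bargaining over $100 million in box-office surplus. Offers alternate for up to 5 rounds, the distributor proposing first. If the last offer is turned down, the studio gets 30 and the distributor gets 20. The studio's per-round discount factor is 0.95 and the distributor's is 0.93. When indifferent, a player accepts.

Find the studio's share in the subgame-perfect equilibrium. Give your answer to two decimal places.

35.94

Round 5 (the distributor proposes): the studio gets 30 if talks fail, so the distributor offers 30 and keeps 70.
Round 4 (the studio proposes): the distributor can get 70 next round, worth 0.93 × 70 = 65.1 now; the studio offers that and keeps 34.9.
Round 3 (the distributor proposes): the studio can get 34.9 next round, worth 0.95 × 34.9 = 33.155 now. The distributor offers 33.155 and keeps 100 − 33.155 = 66.845.
Round 2 (the studio proposes): the distributor can get 66.845 next round, worth 0.93 × 66.845 = 62.16585 now, so the studio offers 62.16585, keeping 37.83415.
Round 1 (the distributor proposes): the studio can get 37.83415 next round, worth 0.95 × 37.83415 = 35.9424425 now; the distributor offers that and keeps 64.0575575.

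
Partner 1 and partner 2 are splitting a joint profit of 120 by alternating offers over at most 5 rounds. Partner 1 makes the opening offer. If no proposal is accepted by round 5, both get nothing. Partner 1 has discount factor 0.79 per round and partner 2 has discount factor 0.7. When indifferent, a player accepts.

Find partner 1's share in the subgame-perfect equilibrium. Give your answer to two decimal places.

Round 5 (partner 1 proposes): rejection yields 0 for partner 2; partner 1 offers 0 and keeps 120.
Round 4 (partner 2 proposes): partner 1 can get 120 next round, worth 0.79 × 120 = 94.8 now, so partner 2 offers 94.8, keeping 25.2.
Round 3 (partner 1 proposes): partner 2 can get 25.2 next round, worth 0.7 × 25.2 = 17.64 now, so partner 1 offers 17.64, keeping 102.36.
Round 2 (partner 2 proposes): partner 1 can get 102.36 next round, worth 0.79 × 102.36 = 80.8644 now. Partner 2 offers 80.8644 and keeps 120 − 80.8644 = 39.1356.
Round 1 (partner 1 proposes): partner 2 can get 39.1356 next round, worth 0.7 × 39.1356 = 27.39492 now. Partner 1 offers 27.39492 and keeps 120 − 27.39492 = 92.60508.

92.61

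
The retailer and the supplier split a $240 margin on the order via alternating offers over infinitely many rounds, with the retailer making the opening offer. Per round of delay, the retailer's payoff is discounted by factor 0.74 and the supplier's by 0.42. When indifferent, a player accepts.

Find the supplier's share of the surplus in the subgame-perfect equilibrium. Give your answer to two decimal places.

When the retailer proposes, the supplier accepts any offer worth at least 0.42 times what the supplier would get by proposing next round; and vice versa.
This gives x = 240 − 0.42y and y = 240 − 0.74x, where x and y are each side's share when it proposes.
Hence (1 − 0.42·0.74)x = 240(1 − 0.42), i.e. 0.6892·x = 139.2.
x ≈ 201.9733; the supplier's share is 240 − x ≈ 38.0267.

38.03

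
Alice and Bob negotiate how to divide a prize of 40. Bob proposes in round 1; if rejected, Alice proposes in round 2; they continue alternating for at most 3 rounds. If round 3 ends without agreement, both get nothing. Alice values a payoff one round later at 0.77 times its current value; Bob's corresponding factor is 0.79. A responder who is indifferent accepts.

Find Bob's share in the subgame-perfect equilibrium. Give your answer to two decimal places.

33.53

Round 3 (Bob proposes): Alice will accept anything ≥ 0, so Bob offers 0 and keeps 40.
Round 2 (Alice proposes): Bob can get 40 next round, worth 0.79 × 40 = 31.6 now. Alice offers 31.6 and keeps 40 − 31.6 = 8.4.
Round 1 (Bob proposes): Alice can get 8.4 next round, worth 0.77 × 8.4 = 6.468 now, so Bob offers 6.468, keeping 33.532.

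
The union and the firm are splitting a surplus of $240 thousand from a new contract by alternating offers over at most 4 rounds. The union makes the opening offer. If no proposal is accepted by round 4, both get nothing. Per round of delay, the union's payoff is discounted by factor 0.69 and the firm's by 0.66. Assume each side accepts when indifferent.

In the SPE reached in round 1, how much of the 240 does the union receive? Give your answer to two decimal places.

Round 4 (the firm proposes): rejection yields 0 for the union; the firm offers 0 and keeps 240.
Round 3 (the union proposes): the firm can get 240 next round, worth 0.66 × 240 = 158.4 now, so the union offers 158.4, keeping 81.6.
Round 2 (the firm proposes): the union can get 81.6 next round, worth 0.69 × 81.6 = 56.304 now, so the firm offers 56.304, keeping 183.696.
Round 1 (the union proposes): the firm can get 183.696 next round, worth 0.66 × 183.696 = 121.23936 now, so the union offers 121.23936, keeping 118.76064.

118.76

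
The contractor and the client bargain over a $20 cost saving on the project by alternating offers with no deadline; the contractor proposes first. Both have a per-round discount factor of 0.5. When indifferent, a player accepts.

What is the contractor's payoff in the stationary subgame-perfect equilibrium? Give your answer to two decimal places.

13.33

In a stationary SPE each proposer offers the other exactly their discounted continuation value.
If the contractor keeps x when proposing and the client keeps y when proposing, then x = 20 − 0.5y and y = 20 − 0.5x.
Solving: x = 20(1 − 0.5) / (1 − 0.5·0.5) = 10 / 0.75 ≈ 13.3333.
The client gets 20 − 13.3333 ≈ 6.6667.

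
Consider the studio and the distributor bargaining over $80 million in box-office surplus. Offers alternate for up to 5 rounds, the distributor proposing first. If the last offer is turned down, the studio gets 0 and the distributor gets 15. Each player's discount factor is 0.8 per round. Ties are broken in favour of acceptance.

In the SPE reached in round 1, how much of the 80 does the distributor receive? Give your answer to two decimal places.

59.01

Round 5 (the distributor proposes): the studio will accept anything ≥ 0, so the distributor offers 0 and keeps 80.
Round 4 (the studio proposes): the distributor can get 80 next round, worth 0.8 × 80 = 64 now. The studio offers 64 and keeps 80 − 64 = 16.
Round 3 (the distributor proposes): the studio can get 16 next round, worth 0.8 × 16 = 12.8 now; the distributor offers that and keeps 67.2.
Round 2 (the studio proposes): the distributor can get 67.2 next round, worth 0.8 × 67.2 = 53.76 now; the studio offers that and keeps 26.24.
Round 1 (the distributor proposes): the studio can get 26.24 next round, worth 0.8 × 26.24 = 20.992 now; the distributor offers that and keeps 59.008.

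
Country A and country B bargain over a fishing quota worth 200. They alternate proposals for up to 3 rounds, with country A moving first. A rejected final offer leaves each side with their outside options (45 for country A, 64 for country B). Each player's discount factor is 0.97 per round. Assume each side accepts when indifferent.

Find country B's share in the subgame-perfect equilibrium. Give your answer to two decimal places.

66.04

Round 3 (country A proposes): country B gets 64 if talks fail, so country A offers 64 and keeps 136.
Round 2 (country B proposes): country A can get 136 next round, worth 0.97 × 136 = 131.92 now. Country B offers 131.92 and keeps 200 − 131.92 = 68.08.
Round 1 (country A proposes): country B can get 68.08 next round, worth 0.97 × 68.08 = 66.0376 now. Country A offers 66.0376 and keeps 200 − 66.0376 = 133.9624.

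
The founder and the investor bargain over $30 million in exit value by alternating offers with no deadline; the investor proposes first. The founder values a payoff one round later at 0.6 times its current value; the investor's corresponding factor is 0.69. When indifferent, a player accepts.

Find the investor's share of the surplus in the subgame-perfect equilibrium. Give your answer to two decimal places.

20.48

When the investor proposes, the founder accepts any offer worth at least 0.6 times what the founder would get by proposing next round; and vice versa.
This gives x = 30 − 0.6y and y = 30 − 0.69x, where x and y are each side's share when it proposes.
Hence (1 − 0.6·0.69)x = 30(1 − 0.6), i.e. 0.586·x = 12.
x ≈ 20.4778; the founder's share is 30 − x ≈ 9.5222.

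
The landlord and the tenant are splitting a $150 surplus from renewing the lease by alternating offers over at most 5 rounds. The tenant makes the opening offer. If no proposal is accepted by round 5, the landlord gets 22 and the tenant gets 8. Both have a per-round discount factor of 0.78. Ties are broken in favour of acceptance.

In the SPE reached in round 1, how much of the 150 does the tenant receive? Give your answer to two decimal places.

100.46

Round 5 (the tenant proposes): the landlord gets 22 if talks fail, so the tenant offers 22 and keeps 128.
Round 4 (the landlord proposes): the tenant can get 128 next round, worth 0.78 × 128 = 99.84 now. The landlord offers 99.84 and keeps 150 − 99.84 = 50.16.
Round 3 (the tenant proposes): the landlord can get 50.16 next round, worth 0.78 × 50.16 = 39.1248 now, so the tenant offers 39.1248, keeping 110.8752.
Round 2 (the landlord proposes): the tenant can get 110.8752 next round, worth 0.78 × 110.8752 = 86.482656 now, so the landlord offers 86.482656, keeping 63.517344.
Round 1 (the tenant proposes): the landlord can get 63.517344 next round, worth 0.78 × 63.517344 = 49.54352832 now. The tenant offers 49.54352832 and keeps 150 − 49.54352832 = 100.45647168.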